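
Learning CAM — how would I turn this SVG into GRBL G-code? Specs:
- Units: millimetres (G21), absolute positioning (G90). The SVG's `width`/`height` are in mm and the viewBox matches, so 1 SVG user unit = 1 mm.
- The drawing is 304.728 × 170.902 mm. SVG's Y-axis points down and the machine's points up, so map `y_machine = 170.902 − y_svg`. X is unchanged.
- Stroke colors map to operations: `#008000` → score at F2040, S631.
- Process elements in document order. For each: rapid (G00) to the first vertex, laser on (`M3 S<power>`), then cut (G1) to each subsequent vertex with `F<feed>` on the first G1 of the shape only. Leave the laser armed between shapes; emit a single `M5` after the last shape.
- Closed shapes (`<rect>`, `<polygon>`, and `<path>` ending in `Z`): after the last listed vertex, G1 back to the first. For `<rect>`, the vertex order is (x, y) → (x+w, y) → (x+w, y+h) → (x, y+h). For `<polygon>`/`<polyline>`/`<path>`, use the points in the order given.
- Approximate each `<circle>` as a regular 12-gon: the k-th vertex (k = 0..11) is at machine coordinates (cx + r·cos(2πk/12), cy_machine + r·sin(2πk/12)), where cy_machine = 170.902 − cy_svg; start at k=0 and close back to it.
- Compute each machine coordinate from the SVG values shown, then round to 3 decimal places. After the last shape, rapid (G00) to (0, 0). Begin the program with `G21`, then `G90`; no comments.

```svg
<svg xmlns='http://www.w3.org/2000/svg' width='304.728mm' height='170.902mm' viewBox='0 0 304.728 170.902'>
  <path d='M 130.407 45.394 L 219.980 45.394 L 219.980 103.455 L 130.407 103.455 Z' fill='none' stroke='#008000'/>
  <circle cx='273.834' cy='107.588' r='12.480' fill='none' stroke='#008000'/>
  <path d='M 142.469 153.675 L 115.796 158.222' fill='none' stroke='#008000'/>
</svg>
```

G21
G90
G00 X130.407 Y125.508
M3 S631
G1 X219.980 Y125.508 F2040
G1 X219.980 Y67.447
G1 X130.407 Y67.447
G1 X130.407 Y125.508
G00 X286.314 Y63.314
M3 S631
G1 X284.642 Y69.554 F2040
G1 X280.074 Y74.122
G1 X273.834 Y75.794
G1 X267.594 Y74.122
G1 X263.026 Y69.554
G1 X261.354 Y63.314
G1 X263.026 Y57.074
G1 X267.594 Y52.506
G1 X273.834 Y50.834
G1 X280.074 Y52.506
G1 X284.642 Y57.074
G1 X286.314 Y63.314
G00 X142.469 Y17.227
M3 S631
G1 X115.796 Y12.680 F2040
M5
G00 X0.000 Y0.000

Since the viewBox matches the mm dimensions, user units are millimetres directly. The only transform is the Y-flip y_m = 170.902 − y_svg.

Shape 1 is a rectangle drawn with `<path>`. Its stroke #008000 means score at S631, F2040. After flipping Y the toolpath is (130.407,125.508) → (219.980,125.508) → (219.980,67.447) → (130.407,67.447) → (130.407,125.508), returning to the start.

Shape 2 is a circle drawn with `<circle>`. Its stroke #008000 means score at S631, F2040. After flipping Y the toolpath is (286.314,63.314) → (284.642,69.554) → (280.074,74.122) → (273.834,75.794) → (267.594,74.122) → (263.026,69.554) → (261.354,63.314) → (263.026,57.074) → (267.594,52.506) → (273.834,50.834) → (280.074,52.506) → (284.642,57.074) → (286.314,63.314), returning to the start.

Shape 3 is a line segment drawn with `<path>`. Its stroke #008000 means score at S631, F2040. After flipping Y the toolpath is (142.469,17.227) → (115.796,12.680).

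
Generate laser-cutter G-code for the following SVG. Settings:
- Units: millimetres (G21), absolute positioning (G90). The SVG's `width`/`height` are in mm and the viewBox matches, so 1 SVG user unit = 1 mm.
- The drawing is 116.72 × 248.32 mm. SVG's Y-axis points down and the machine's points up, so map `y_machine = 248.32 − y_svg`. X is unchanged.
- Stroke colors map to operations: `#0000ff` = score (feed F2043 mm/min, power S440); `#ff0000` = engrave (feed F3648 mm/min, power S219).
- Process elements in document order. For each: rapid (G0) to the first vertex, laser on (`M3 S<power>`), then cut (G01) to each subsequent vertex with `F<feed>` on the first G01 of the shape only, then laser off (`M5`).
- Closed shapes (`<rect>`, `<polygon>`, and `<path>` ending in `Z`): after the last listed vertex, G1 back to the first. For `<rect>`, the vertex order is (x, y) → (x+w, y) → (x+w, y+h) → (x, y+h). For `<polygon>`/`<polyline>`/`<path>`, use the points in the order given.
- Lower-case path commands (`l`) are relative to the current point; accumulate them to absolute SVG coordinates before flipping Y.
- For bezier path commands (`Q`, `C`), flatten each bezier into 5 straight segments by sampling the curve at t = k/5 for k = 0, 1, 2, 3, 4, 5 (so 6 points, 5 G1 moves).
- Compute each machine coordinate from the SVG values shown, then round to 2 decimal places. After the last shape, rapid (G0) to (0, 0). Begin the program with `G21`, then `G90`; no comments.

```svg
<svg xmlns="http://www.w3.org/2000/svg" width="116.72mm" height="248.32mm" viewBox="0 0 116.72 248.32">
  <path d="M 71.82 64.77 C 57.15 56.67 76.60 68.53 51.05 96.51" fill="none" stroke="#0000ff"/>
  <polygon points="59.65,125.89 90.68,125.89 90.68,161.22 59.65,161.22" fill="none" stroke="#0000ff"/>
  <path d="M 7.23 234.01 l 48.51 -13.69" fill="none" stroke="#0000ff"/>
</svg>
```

G21
G90
G0 X71.82 Y183.55
M3 S440
G01 X66.48 Y186.05 F2043
G01 X65.53 Y183.93
G01 X65.17 Y177.40
G01 X61.61 Y166.63
G01 X51.05 Y151.81
M5
G0 X59.65 Y122.43
M3 S440
G01 X90.68 Y122.43 F2043
G01 X90.68 Y87.10
G01 X59.65 Y87.10
G01 X59.65 Y122.43
M5
G0 X7.23 Y14.31
M3 S440
G01 X55.74 Y28.00 F2043
M5
G0 X0.00 Y0.00

1 u = 1 mm; y_m = 248.32 − y.

[1] `<path>` cubic bezier, #0000ff→score S440 F2043: (71.82,183.55) → (66.48,186.05) → (65.53,183.93) → (65.17,177.40) → (61.61,166.63) → (51.05,151.81)

[2] `<polygon>` rectangle, #0000ff→score S440 F2043: (59.65,122.43) → (90.68,122.43) → (90.68,87.10) → (59.65,87.10) → (59.65,122.43) (closed)

[3] `<path>` line segment, #0000ff→score S440 F2043: (7.23,14.31) → (55.74,28.00)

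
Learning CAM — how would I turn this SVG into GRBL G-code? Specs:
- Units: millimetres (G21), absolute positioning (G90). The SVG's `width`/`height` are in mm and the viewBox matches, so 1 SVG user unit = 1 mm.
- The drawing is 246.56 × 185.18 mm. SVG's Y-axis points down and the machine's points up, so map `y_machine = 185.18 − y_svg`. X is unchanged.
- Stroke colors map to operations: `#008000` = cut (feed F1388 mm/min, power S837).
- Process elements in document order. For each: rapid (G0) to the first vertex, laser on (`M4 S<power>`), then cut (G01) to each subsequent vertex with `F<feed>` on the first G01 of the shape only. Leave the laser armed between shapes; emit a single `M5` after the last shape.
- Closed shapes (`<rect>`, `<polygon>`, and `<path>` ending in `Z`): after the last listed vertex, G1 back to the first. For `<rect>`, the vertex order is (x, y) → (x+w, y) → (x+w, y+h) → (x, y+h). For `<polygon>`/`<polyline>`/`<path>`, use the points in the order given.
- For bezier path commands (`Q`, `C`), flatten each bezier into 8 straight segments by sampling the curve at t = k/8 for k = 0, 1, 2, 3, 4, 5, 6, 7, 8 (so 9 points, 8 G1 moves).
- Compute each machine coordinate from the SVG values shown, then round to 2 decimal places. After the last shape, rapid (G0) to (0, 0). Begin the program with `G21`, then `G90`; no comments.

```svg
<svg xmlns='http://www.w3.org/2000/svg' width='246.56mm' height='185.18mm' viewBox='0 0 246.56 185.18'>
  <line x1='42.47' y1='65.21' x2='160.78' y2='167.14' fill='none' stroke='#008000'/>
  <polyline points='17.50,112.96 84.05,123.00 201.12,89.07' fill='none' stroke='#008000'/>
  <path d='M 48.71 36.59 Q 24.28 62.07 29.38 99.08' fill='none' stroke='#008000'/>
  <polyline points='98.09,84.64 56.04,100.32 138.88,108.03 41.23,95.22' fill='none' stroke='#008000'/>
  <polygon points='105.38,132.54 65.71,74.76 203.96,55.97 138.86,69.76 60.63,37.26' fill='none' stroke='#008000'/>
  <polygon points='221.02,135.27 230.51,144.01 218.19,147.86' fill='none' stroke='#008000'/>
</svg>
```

1 u = 1 mm; y_m = 185.18 − y.

[1] `<line>` line segment, #008000→cut S837 F1388: (42.47,119.97) → (160.78,18.04)

[2] `<polyline>` open polyline, #008000→cut S837 F1388: (17.50,72.22) → (84.05,62.18) → (201.12,96.11)

[3] `<path>` quadratic bezier, #008000→cut S837 F1388: (48.71,148.59) → (43.06,142.04) → (38.34,135.13) → (34.54,127.86) → (31.66,120.23) → (29.71,112.24) → (28.68,103.88) → (28.57,95.17) → (29.38,86.10)

[4] `<polyline>` open polyline, #008000→cut S837 F1388: (98.09,100.54) → (56.04,84.86) → (138.88,77.15) → (41.23,89.96)

[5] `<polygon>` closed polygon, #008000→cut S837 F1388: (105.38,52.64) → (65.71,110.42) → (203.96,129.21) → (138.86,115.42) → (60.63,147.92) → (105.38,52.64) (closed)

[6] `<polygon>` regular polygon, #008000→cut S837 F1388: (221.02,49.91) → (230.51,41.17) → (218.19,37.32) → (221.02,49.91) (closed)

G21
G90
G0 X42.47 Y119.97
M4 S837
G01 X160.78 Y18.04 F1388
G0 X17.50 Y72.22
M4 S837
G01 X84.05 Y62.18 F1388
G01 X201.12 Y96.11
G0 X48.71 Y148.59
M4 S837
G01 X43.06 Y142.04 F1388
G01 X38.34 Y135.13
G01 X34.54 Y127.86
G01 X31.66 Y120.23
G01 X29.71 Y112.24
G01 X28.68 Y103.88
G01 X28.57 Y95.17
G01 X29.38 Y86.10
G0 X98.09 Y100.54
M4 S837
G01 X56.04 Y84.86 F1388
G01 X138.88 Y77.15
G01 X41.23 Y89.96
G0 X105.38 Y52.64
M4 S837
G01 X65.71 Y110.42 F1388
G01 X203.96 Y129.21
G01 X138.86 Y115.42
G01 X60.63 Y147.92
G01 X105.38 Y52.64
G0 X221.02 Y49.91
M4 S837
G01 X230.51 Y41.17 F1388
G01 X218.19 Y37.32
G01 X221.02 Y49.91
M5
G0 X0.00 Y0.00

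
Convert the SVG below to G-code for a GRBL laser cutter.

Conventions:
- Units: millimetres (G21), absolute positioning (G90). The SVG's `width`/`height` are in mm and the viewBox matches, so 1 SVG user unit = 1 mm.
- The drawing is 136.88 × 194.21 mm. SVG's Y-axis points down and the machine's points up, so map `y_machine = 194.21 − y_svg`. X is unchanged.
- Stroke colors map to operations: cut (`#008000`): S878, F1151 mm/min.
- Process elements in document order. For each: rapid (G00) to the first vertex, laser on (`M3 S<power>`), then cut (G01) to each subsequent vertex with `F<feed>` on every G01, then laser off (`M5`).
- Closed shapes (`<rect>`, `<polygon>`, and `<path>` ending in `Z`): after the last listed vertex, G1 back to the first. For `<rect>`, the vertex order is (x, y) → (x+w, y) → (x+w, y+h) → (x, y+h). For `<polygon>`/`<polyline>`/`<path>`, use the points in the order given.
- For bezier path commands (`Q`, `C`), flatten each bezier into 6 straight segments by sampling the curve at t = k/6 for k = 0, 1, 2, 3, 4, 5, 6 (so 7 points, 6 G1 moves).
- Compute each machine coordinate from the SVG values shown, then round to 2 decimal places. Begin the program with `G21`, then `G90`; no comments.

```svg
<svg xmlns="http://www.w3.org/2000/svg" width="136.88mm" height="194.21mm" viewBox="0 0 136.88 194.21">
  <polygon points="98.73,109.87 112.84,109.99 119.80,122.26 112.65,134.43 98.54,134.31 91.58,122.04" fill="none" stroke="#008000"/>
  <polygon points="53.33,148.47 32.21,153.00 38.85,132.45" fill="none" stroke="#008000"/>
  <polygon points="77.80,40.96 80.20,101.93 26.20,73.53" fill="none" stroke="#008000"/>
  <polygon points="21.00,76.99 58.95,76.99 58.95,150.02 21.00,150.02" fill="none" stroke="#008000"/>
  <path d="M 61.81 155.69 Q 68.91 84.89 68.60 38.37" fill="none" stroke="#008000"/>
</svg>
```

G21
G90
G00 X98.73 Y84.34
M3 S878
G01 X112.84 Y84.22 F1151
G01 X119.80 Y71.95 F1151
G01 X112.65 Y59.78 F1151
G01 X98.54 Y59.90 F1151
G01 X91.58 Y72.17 F1151
G01 X98.73 Y84.34 F1151
M5
G00 X53.33 Y45.74
M3 S878
G01 X32.21 Y41.21 F1151
G01 X38.85 Y61.76 F1151
G01 X53.33 Y45.74 F1151
M5
G00 X77.80 Y153.25
M3 S878
G01 X80.20 Y92.28 F1151
G01 X26.20 Y120.68 F1151
G01 X77.80 Y153.25 F1151
M5
G00 X21.00 Y117.22
M3 S878
G01 X58.95 Y117.22 F1151
G01 X58.95 Y44.19 F1151
G01 X21.00 Y44.19 F1151
G01 X21.00 Y117.22 F1151
M5
G00 X61.81 Y38.52
M3 S878
G01 X63.97 Y61.45 F1151
G01 X65.72 Y83.02 F1151
G01 X67.06 Y103.25 F1151
G01 X67.98 Y122.13 F1151
G01 X68.50 Y139.66 F1151
G01 X68.60 Y155.84 F1151
M5

1 u = 1 mm; y_m = 194.21 − y.

[1] `<polygon>` regular polygon, #008000→cut S878 F1151: (98.73,84.34) → (112.84,84.22) → (119.80,71.95) → (112.65,59.78) → (98.54,59.90) → (91.58,72.17) → (98.73,84.34) (closed)

[2] `<polygon>` regular polygon, #008000→cut S878 F1151: (53.33,45.74) → (32.21,41.21) → (38.85,61.76) → (53.33,45.74) (closed)

[3] `<polygon>` regular polygon, #008000→cut S878 F1151: (77.80,153.25) → (80.20,92.28) → (26.20,120.68) → (77.80,153.25) (closed)

[4] `<polygon>` rectangle, #008000→cut S878 F1151: (21.00,117.22) → (58.95,117.22) → (58.95,44.19) → (21.00,44.19) → (21.00,117.22) (closed)

[5] `<path>` quadratic bezier, #008000→cut S878 F1151: (61.81,38.52) → (63.97,61.45) → (65.72,83.02) → (67.06,103.25) → (67.98,122.13) → (68.50,139.66) → (68.60,155.84)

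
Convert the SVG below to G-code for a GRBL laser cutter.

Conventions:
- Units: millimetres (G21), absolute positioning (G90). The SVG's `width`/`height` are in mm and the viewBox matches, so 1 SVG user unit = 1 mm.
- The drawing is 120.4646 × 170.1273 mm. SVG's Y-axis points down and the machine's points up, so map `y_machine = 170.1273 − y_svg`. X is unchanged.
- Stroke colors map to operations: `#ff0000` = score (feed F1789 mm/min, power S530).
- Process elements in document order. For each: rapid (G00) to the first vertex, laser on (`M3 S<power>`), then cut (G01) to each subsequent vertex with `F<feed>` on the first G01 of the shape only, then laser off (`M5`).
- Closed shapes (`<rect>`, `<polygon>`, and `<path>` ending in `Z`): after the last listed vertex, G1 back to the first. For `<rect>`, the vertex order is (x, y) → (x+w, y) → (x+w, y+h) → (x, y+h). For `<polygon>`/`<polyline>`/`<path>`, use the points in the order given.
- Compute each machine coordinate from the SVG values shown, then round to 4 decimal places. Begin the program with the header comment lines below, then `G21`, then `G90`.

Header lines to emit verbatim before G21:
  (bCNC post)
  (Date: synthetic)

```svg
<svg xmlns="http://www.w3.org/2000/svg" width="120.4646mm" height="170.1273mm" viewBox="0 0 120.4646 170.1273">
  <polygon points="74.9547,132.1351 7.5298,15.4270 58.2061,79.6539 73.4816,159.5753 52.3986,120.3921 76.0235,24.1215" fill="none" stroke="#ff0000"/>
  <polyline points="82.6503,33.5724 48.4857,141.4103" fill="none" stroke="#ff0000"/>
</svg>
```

Since the viewBox matches the mm dimensions, user units are millimetres directly. The only transform is the Y-flip y_m = 170.1273 − y_svg.

Shape 1 is a closed polygon drawn with `<polygon>`. Its stroke #ff0000 means score at S530, F1789. After flipping Y the toolpath is (74.9547,37.9922) → (7.5298,154.7003) → (58.2061,90.4734) → (73.4816,10.5520) → (52.3986,49.7352) → (76.0235,146.0058) → (74.9547,37.9922), returning to the start.

Shape 2 is a line segment drawn with `<polyline>`. Its stroke #ff0000 means score at S530, F1789. After flipping Y the toolpath is (82.6503,136.5549) → (48.4857,28.7170).

(bCNC post)
(Date: synthetic)
G21
G90
G00 X74.9547 Y37.9922
M3 S530
G01 X7.5298 Y154.7003 F1789
G01 X58.2061 Y90.4734
G01 X73.4816 Y10.5520
G01 X52.3986 Y49.7352
G01 X76.0235 Y146.0058
G01 X74.9547 Y37.9922
M5
G00 X82.6503 Y136.5549
M3 S530
G01 X48.4857 Y28.7170 F1789
M5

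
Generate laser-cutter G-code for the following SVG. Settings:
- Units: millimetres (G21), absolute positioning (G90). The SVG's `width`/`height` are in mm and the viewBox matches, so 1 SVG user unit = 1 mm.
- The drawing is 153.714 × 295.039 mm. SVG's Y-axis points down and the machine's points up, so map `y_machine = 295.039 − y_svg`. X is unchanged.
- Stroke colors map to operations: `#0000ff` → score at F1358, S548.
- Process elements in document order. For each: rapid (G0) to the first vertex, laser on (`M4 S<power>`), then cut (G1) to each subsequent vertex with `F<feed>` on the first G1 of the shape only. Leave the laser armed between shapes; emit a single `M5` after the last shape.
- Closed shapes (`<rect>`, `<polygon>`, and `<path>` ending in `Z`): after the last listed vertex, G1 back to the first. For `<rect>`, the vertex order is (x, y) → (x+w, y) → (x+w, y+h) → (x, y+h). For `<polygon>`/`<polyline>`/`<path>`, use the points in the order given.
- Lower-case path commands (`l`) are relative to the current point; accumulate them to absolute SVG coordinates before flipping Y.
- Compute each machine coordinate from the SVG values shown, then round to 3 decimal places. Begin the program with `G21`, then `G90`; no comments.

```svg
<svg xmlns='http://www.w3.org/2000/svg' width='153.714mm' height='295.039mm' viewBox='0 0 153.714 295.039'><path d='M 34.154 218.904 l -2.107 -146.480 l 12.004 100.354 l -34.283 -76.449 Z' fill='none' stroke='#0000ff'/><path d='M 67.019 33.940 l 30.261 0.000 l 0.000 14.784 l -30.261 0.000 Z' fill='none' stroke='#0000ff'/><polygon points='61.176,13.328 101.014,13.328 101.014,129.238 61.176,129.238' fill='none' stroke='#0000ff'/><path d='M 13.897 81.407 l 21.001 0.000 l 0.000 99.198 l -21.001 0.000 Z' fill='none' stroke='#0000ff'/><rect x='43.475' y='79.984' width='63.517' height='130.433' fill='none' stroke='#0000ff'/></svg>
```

G21
G90
G0 X34.154 Y76.135
M4 S548
G1 X32.047 Y222.615 F1358
G1 X44.051 Y122.261
G1 X9.768 Y198.710
G1 X34.154 Y76.135
G0 X67.019 Y261.099
M4 S548
G1 X97.280 Y261.099 F1358
G1 X97.280 Y246.315
G1 X67.019 Y246.315
G1 X67.019 Y261.099
G0 X61.176 Y281.711
M4 S548
G1 X101.014 Y281.711 F1358
G1 X101.014 Y165.801
G1 X61.176 Y165.801
G1 X61.176 Y281.711
G0 X13.897 Y213.632
M4 S548
G1 X34.898 Y213.632 F1358
G1 X34.898 Y114.434
G1 X13.897 Y114.434
G1 X13.897 Y213.632
G0 X43.475 Y215.055
M4 S548
G1 X106.992 Y215.055 F1358
G1 X106.992 Y84.622
G1 X43.475 Y84.622
G1 X43.475 Y215.055
M5

viewBox `0 0 153.714 295.039` with mm width/height → 1 unit = 1 mm. Flip: y_m = 295.039 − y_svg.

**Shape 1** — `<path>` closed polygon, stroke `#0000ff` → score (S548, F1358). Machine vertices: (34.154,76.135) → (32.047,222.615) → (44.051,122.261) → (9.768,198.710) → (34.154,76.135). Closed: final G1 returns to the first vertex.

**Shape 2** — `<path>` rectangle, stroke `#0000ff` → score (S548, F1358). Machine vertices: (67.019,261.099) → (97.280,261.099) → (97.280,246.315) → (67.019,246.315) → (67.019,261.099). Closed: final G1 returns to the first vertex.

**Shape 3** — `<polygon>` rectangle, stroke `#0000ff` → score (S548, F1358). Machine vertices: (61.176,281.711) → (101.014,281.711) → (101.014,165.801) → (61.176,165.801) → (61.176,281.711). Closed: final G1 returns to the first vertex.

**Shape 4** — `<path>` rectangle, stroke `#0000ff` → score (S548, F1358). Machine vertices: (13.897,213.632) → (34.898,213.632) → (34.898,114.434) → (13.897,114.434) → (13.897,213.632). Closed: final G1 returns to the first vertex.

**Shape 5** — `<rect>` rectangle, stroke `#0000ff` → score (S548, F1358). Machine vertices: (43.475,215.055) → (106.992,215.055) → (106.992,84.622) → (43.475,84.622) → (43.475,215.055). Closed: final G1 returns to the first vertex.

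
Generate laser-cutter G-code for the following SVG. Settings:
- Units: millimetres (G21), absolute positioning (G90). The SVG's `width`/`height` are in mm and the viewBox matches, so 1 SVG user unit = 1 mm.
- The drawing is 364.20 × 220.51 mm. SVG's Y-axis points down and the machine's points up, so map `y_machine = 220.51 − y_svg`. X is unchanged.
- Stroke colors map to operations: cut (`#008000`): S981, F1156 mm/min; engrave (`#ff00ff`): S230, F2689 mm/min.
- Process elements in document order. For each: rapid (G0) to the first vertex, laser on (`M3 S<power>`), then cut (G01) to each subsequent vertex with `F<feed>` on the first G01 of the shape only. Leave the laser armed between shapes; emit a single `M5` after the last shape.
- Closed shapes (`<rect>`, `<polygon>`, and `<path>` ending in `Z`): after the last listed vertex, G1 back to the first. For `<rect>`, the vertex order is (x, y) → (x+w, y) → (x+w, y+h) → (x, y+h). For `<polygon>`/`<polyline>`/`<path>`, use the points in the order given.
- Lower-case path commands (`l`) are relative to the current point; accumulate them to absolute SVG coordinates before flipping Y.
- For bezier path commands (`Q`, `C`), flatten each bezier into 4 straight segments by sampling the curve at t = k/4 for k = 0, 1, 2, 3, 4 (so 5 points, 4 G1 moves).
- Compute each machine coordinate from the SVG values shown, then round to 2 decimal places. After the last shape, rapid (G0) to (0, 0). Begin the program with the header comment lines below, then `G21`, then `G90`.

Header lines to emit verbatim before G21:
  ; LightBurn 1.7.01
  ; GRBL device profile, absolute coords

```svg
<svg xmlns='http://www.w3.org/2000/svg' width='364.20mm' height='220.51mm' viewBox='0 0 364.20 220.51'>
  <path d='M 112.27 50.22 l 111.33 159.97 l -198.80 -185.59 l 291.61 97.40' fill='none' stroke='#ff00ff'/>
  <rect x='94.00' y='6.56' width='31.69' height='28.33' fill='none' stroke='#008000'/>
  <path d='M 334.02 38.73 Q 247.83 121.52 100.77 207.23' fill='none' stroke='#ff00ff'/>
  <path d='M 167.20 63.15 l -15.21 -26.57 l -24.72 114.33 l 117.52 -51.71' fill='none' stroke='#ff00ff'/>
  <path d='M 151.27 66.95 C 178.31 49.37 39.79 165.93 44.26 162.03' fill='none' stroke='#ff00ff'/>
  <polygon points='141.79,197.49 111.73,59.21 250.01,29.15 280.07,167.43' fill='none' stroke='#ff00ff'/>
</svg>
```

; LightBurn 1.7.01
; GRBL device profile, absolute coords
G21
G90
G0 X112.27 Y170.29
M3 S230
G01 X223.60 Y10.32 F2689
G01 X24.80 Y195.91
G01 X316.41 Y98.51
G0 X94.00 Y213.95
M3 S981
G01 X125.69 Y213.95 F1156
G01 X125.69 Y185.62
G01 X94.00 Y185.62
G01 X94.00 Y213.95
G0 X334.02 Y181.78
M3 S230
G01 X287.12 Y140.20 F2689
G01 X232.61 Y98.26
G01 X170.50 Y55.95
G01 X100.77 Y13.28
G0 X167.20 Y157.36
M3 S230
G01 X151.99 Y183.93 F2689
G01 X127.27 Y69.60
G01 X244.79 Y121.31
G0 X151.27 Y153.56
M3 S230
G01 X145.33 Y145.57 F2689
G01 X106.23 Y111.15
G01 X62.90 Y74.16
G01 X44.26 Y58.48
G0 X141.79 Y23.02
M3 S230
G01 X111.73 Y161.30 F2689
G01 X250.01 Y191.36
G01 X280.07 Y53.08
G01 X141.79 Y23.02
M5
G0 X0.00 Y0.00

Since the viewBox matches the mm dimensions, user units are millimetres directly. The only transform is the Y-flip y_m = 220.51 − y_svg.

Shape 1 is a open polyline drawn with `<path>`. Its stroke #ff00ff means engrave at S230, F2689. After flipping Y the toolpath is (112.27,170.29) → (223.60,10.32) → (24.80,195.91) → (316.41,98.51).

Shape 2 is a rectangle drawn with `<rect>`. Its stroke #008000 means cut at S981, F1156. After flipping Y the toolpath is (94.00,213.95) → (125.69,213.95) → (125.69,185.62) → (94.00,185.62) → (94.00,213.95), returning to the start.

Shape 3 is a quadratic bezier drawn with `<path>`. Its stroke #ff00ff means engrave at S230, F2689. After flipping Y the toolpath is (334.02,181.78) → (287.12,140.20) → (232.61,98.26) → (170.50,55.95) → (100.77,13.28).

Shape 4 is a open polyline drawn with `<path>`. Its stroke #ff00ff means engrave at S230, F2689. After flipping Y the toolpath is (167.20,157.36) → (151.99,183.93) → (127.27,69.60) → (244.79,121.31).

Shape 5 is a cubic bezier drawn with `<path>`. Its stroke #ff00ff means engrave at S230, F2689. After flipping Y the toolpath is (151.27,153.56) → (145.33,145.57) → (106.23,111.15) → (62.90,74.16) → (44.26,58.48).

Shape 6 is a regular polygon drawn with `<polygon>`. Its stroke #ff00ff means engrave at S230, F2689. After flipping Y the toolpath is (141.79,23.02) → (111.73,161.30) → (250.01,191.36) → (280.07,53.08) → (141.79,23.02), returning to the start.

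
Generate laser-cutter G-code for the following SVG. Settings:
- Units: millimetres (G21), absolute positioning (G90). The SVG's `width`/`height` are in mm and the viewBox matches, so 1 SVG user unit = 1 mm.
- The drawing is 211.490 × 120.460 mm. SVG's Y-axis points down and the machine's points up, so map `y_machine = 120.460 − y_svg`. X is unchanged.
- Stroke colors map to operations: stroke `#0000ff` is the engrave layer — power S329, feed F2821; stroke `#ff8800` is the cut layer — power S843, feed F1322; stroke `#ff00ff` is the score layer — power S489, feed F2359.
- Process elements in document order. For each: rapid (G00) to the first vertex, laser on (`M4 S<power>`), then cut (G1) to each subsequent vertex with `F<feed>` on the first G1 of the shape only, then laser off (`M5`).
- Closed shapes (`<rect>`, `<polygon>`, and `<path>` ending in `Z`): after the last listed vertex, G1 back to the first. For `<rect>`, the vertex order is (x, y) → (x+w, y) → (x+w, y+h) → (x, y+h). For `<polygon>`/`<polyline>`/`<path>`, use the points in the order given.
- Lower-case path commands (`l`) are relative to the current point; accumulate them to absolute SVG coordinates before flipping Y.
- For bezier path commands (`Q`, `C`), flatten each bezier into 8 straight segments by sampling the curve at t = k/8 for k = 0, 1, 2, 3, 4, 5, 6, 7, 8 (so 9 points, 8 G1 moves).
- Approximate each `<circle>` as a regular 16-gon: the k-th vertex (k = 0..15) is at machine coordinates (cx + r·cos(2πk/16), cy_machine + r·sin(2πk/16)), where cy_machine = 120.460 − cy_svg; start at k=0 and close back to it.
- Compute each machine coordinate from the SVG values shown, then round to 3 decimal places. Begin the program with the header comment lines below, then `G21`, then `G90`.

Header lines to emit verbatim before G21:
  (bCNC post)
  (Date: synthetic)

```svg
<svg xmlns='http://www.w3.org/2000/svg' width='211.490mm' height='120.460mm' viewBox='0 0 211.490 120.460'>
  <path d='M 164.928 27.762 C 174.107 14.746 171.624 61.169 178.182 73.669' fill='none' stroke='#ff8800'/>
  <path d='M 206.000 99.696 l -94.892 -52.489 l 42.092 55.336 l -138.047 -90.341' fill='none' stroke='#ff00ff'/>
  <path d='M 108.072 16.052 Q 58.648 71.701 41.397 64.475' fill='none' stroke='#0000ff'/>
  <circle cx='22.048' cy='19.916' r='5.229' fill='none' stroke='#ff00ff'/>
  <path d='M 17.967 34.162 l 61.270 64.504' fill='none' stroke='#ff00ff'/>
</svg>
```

viewBox `0 0 211.490 120.460` with mm width/height → 1 unit = 1 mm. Flip: y_m = 120.460 − y_svg.

**Shape 1** — `<path>` cubic bezier, stroke `#ff8800` → cut (S843, F1322). Control points (SVG): P0=(164.928,27.762), P1=(174.107,14.746), P2=(171.624,61.169), P3=(178.182,73.669); sampled at t=k/8. Machine vertices: (164.928,92.698) → (167.864,94.975) → (169.949,92.774) → (171.426,87.189) → (172.538,79.313) → (173.527,70.241) → (174.635,61.068) → (176.106,52.886) → (178.182,46.791). Open path.

**Shape 2** — `<path>` open polyline, stroke `#ff00ff` → score (S489, F2359). Machine vertices: (206.000,20.764) → (111.108,73.253) → (153.200,17.917) → (15.153,108.258). Open path.

**Shape 3** — `<path>` quadratic bezier, stroke `#0000ff` → engrave (S329, F2821). Control points (SVG): P0=(108.072,16.052), P1=(58.648,71.701), P2=(41.397,64.475); sampled at t=k/8. Machine vertices: (108.072,104.408) → (96.219,91.478) → (85.371,80.513) → (75.528,71.513) → (66.691,64.478) → (58.860,59.407) → (52.033,56.302) → (46.212,55.161) → (41.397,55.985). Open path.

**Shape 4** — `<circle>` circle, stroke `#ff00ff` → score (S489, F2359). Machine vertices: (27.277,100.544) → (26.879,102.545) → (25.745,104.241) → (24.049,105.375) → (22.048,105.773) → (20.047,105.375) → (18.351,104.241) → (17.217,102.545) → (16.819,100.544) → (17.217,98.543) → (18.351,96.847) → (20.047,95.713) → (22.048,95.315) → (24.049,95.713) → (25.745,96.847) → (26.879,98.543) → (27.277,100.544). Closed: final G1 returns to the first vertex.

**Shape 5** — `<path>` line segment, stroke `#ff00ff` → score (S489, F2359). Machine vertices: (17.967,86.298) → (79.237,21.794). Open path.

(bCNC post)
(Date: synthetic)
G21
G90
G00 X164.928 Y92.698
M4 S843
G1 X167.864 Y94.975 F1322
G1 X169.949 Y92.774
G1 X171.426 Y87.189
G1 X172.538 Y79.313
G1 X173.527 Y70.241
G1 X174.635 Y61.068
G1 X176.106 Y52.886
G1 X178.182 Y46.791
M5
G00 X206.000 Y20.764
M4 S489
G1 X111.108 Y73.253 F2359
G1 X153.200 Y17.917
G1 X15.153 Y108.258
M5
G00 X108.072 Y104.408
M4 S329
G1 X96.219 Y91.478 F2821
G1 X85.371 Y80.513
G1 X75.528 Y71.513
G1 X66.691 Y64.478
G1 X58.860 Y59.407
G1 X52.033 Y56.302
G1 X46.212 Y55.161
G1 X41.397 Y55.985
M5
G00 X27.277 Y100.544
M4 S489
G1 X26.879 Y102.545 F2359
G1 X25.745 Y104.241
G1 X24.049 Y105.375
G1 X22.048 Y105.773
G1 X20.047 Y105.375
G1 X18.351 Y104.241
G1 X17.217 Y102.545
G1 X16.819 Y100.544
G1 X17.217 Y98.543
G1 X18.351 Y96.847
G1 X20.047 Y95.713
G1 X22.048 Y95.315
G1 X24.049 Y95.713
G1 X25.745 Y96.847
G1 X26.879 Y98.543
G1 X27.277 Y100.544
M5
G00 X17.967 Y86.298
M4 S489
G1 X79.237 Y21.794 F2359
M5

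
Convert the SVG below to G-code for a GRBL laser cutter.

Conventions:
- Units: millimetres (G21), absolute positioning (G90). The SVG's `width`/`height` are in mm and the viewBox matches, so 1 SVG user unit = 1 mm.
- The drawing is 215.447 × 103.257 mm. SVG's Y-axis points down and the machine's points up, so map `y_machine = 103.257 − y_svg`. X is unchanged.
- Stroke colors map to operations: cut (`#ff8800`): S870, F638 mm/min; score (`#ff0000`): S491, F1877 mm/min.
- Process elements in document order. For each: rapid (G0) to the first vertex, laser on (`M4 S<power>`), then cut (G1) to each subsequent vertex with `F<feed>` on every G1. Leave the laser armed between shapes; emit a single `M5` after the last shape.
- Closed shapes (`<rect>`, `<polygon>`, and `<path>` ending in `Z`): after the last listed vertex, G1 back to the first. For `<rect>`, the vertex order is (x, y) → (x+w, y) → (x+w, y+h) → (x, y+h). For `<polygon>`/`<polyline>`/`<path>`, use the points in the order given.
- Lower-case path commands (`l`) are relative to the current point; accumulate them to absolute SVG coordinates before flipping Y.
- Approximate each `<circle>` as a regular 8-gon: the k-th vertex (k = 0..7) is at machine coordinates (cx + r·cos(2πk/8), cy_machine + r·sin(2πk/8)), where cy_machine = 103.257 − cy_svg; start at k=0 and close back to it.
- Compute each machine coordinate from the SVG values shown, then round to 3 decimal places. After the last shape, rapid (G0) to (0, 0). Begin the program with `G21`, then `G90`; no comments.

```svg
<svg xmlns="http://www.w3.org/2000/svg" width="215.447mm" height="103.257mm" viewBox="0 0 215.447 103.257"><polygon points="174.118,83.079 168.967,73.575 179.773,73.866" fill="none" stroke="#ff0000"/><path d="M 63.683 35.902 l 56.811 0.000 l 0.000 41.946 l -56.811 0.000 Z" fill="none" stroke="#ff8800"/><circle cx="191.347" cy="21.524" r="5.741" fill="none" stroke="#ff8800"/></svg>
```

G21
G90
G0 X174.118 Y20.178
M4 S491
G1 X168.967 Y29.682 F1877
G1 X179.773 Y29.391 F1877
G1 X174.118 Y20.178 F1877
G0 X63.683 Y67.355
M4 S870
G1 X120.494 Y67.355 F638
G1 X120.494 Y25.409 F638
G1 X63.683 Y25.409 F638
G1 X63.683 Y67.355 F638
G0 X197.088 Y81.733
M4 S870
G1 X195.407 Y85.793 F638
G1 X191.347 Y87.474 F638
G1 X187.287 Y85.793 F638
G1 X185.606 Y81.733 F638
G1 X187.287 Y77.673 F638
G1 X191.347 Y75.992 F638
G1 X195.407 Y77.673 F638
G1 X197.088 Y81.733 F638
M5
G0 X0.000 Y0.000

Since the viewBox matches the mm dimensions, user units are millimetres directly. The only transform is the Y-flip y_m = 103.257 − y_svg.

Shape 1 is a regular polygon drawn with `<polygon>`. Its stroke #ff0000 means score at S491, F1877. After flipping Y the toolpath is (174.118,20.178) → (168.967,29.682) → (179.773,29.391) → (174.118,20.178), returning to the start.

Shape 2 is a rectangle drawn with `<path>`. Its stroke #ff8800 means cut at S870, F638. After flipping Y the toolpath is (63.683,67.355) → (120.494,67.355) → (120.494,25.409) → (63.683,25.409) → (63.683,67.355), returning to the start.

Shape 3 is a circle drawn with `<circle>`. Its stroke #ff8800 means cut at S870, F638. After flipping Y the toolpath is (197.088,81.733) → (195.407,85.793) → (191.347,87.474) → (187.287,85.793) → (185.606,81.733) → (187.287,77.673) → (191.347,75.992) → (195.407,77.673) → (197.088,81.733), returning to the start.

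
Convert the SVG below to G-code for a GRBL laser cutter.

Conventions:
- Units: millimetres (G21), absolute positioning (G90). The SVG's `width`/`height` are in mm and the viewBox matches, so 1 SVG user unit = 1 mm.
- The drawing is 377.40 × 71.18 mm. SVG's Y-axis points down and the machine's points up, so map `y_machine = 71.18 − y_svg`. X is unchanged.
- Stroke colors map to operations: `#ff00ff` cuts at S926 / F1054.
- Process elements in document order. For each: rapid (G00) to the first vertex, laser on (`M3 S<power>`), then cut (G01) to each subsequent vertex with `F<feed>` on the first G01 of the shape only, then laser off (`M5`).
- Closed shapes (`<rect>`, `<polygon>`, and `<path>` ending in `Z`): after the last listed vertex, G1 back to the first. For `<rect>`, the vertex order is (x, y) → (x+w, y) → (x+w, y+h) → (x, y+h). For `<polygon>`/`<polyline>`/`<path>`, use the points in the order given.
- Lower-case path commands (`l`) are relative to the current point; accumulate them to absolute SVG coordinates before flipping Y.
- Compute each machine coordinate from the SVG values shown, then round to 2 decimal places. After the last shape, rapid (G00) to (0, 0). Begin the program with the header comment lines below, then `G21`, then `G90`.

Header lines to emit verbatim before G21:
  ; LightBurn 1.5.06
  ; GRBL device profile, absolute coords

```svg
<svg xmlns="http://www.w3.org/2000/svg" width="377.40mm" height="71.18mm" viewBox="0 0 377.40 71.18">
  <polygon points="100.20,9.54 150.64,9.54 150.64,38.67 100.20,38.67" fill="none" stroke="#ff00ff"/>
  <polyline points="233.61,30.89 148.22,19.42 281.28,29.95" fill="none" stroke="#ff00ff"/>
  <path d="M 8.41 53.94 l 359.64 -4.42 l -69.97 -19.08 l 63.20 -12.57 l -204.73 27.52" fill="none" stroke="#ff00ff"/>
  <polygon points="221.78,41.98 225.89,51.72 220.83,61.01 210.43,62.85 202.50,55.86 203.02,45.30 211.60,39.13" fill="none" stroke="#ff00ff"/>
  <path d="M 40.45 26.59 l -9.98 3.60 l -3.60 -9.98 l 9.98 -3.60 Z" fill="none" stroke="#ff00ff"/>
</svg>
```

; LightBurn 1.5.06
; GRBL device profile, absolute coords
G21
G90
G00 X100.20 Y61.64
M3 S926
G01 X150.64 Y61.64 F1054
G01 X150.64 Y32.51
G01 X100.20 Y32.51
G01 X100.20 Y61.64
M5
G00 X233.61 Y40.29
M3 S926
G01 X148.22 Y51.76 F1054
G01 X281.28 Y41.23
M5
G00 X8.41 Y17.24
M3 S926
G01 X368.05 Y21.66 F1054
G01 X298.08 Y40.74
G01 X361.28 Y53.31
G01 X156.55 Y25.79
M5
G00 X221.78 Y29.20
M3 S926
G01 X225.89 Y19.46 F1054
G01 X220.83 Y10.17
G01 X210.43 Y8.33
G01 X202.50 Y15.32
G01 X203.02 Y25.88
G01 X211.60 Y32.05
G01 X221.78 Y29.20
M5
G00 X40.45 Y44.59
M3 S926
G01 X30.47 Y40.99 F1054
G01 X26.87 Y50.97
G01 X36.85 Y54.57
G01 X40.45 Y44.59
M5
G00 X0.00 Y0.00

1 u = 1 mm; y_m = 71.18 − y.

[1] `<polygon>` rectangle, #ff00ff→cut S926 F1054: (100.20,61.64) → (150.64,61.64) → (150.64,32.51) → (100.20,32.51) → (100.20,61.64) (closed)

[2] `<polyline>` open polyline, #ff00ff→cut S926 F1054: (233.61,40.29) → (148.22,51.76) → (281.28,41.23)

[3] `<path>` open polyline, #ff00ff→cut S926 F1054: (8.41,17.24) → (368.05,21.66) → (298.08,40.74) → (361.28,53.31) → (156.55,25.79)

[4] `<polygon>` regular polygon, #ff00ff→cut S926 F1054: (221.78,29.20) → (225.89,19.46) → (220.83,10.17) → (210.43,8.33) → (202.50,15.32) → (203.02,25.88) → (211.60,32.05) → (221.78,29.20) (closed)

[5] `<path>` regular polygon, #ff00ff→cut S926 F1054: (40.45,44.59) → (30.47,40.99) → (26.87,50.97) → (36.85,54.57) → (40.45,44.59) (closed)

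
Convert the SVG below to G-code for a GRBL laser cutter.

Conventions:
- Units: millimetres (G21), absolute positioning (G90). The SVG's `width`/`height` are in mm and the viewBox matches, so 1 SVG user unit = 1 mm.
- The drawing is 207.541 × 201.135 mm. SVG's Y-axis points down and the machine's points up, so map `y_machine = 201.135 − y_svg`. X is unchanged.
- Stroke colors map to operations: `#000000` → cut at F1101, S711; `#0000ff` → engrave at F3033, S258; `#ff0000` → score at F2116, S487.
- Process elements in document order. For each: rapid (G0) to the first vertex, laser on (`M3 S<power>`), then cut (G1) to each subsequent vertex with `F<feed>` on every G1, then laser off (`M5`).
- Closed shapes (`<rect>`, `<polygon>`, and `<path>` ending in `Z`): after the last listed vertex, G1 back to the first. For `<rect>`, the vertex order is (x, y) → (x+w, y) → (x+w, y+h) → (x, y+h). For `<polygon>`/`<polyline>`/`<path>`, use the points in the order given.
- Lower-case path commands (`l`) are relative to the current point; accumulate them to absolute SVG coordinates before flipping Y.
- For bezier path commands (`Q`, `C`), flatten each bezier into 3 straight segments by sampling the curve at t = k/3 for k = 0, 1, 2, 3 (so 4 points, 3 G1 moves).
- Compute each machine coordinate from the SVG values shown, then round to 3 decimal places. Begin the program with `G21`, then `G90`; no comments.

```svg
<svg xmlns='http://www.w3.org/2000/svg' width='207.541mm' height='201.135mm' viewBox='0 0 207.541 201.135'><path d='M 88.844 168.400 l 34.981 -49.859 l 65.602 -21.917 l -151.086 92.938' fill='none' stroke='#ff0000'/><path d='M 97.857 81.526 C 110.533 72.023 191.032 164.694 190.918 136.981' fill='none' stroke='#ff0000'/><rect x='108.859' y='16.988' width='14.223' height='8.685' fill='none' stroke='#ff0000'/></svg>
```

G21
G90
G0 X88.844 Y32.735
M3 S487
G1 X123.825 Y82.594 F2116
G1 X189.427 Y104.511 F2116
G1 X38.341 Y11.573 F2116
M5
G0 X97.857 Y119.609
M3 S487
G1 X127.643 Y103.297 F2116
G1 X169.659 Y68.326 F2116
G1 X190.918 Y64.154 F2116
M5
G0 X108.859 Y184.147
M3 S487
G1 X123.082 Y184.147 F2116
G1 X123.082 Y175.462 F2116
G1 X108.859 Y175.462 F2116
G1 X108.859 Y184.147 F2116
M5

Since the viewBox matches the mm dimensions, user units are millimetres directly. The only transform is the Y-flip y_m = 201.135 − y_svg.

Shape 1 is a open polyline drawn with `<path>`. Its stroke #ff0000 means score at S487, F2116. After flipping Y the toolpath is (88.844,32.735) → (123.825,82.594) → (189.427,104.511) → (38.341,11.573).

Shape 2 is a cubic bezier drawn with `<path>`. Its stroke #ff0000 means score at S487, F2116. After flipping Y the toolpath is (97.857,119.609) → (127.643,103.297) → (169.659,68.326) → (190.918,64.154).

Shape 3 is a rectangle drawn with `<rect>`. Its stroke #ff0000 means score at S487, F2116. After flipping Y the toolpath is (108.859,184.147) → (123.082,184.147) → (123.082,175.462) → (108.859,175.462) → (108.859,184.147), returning to the start.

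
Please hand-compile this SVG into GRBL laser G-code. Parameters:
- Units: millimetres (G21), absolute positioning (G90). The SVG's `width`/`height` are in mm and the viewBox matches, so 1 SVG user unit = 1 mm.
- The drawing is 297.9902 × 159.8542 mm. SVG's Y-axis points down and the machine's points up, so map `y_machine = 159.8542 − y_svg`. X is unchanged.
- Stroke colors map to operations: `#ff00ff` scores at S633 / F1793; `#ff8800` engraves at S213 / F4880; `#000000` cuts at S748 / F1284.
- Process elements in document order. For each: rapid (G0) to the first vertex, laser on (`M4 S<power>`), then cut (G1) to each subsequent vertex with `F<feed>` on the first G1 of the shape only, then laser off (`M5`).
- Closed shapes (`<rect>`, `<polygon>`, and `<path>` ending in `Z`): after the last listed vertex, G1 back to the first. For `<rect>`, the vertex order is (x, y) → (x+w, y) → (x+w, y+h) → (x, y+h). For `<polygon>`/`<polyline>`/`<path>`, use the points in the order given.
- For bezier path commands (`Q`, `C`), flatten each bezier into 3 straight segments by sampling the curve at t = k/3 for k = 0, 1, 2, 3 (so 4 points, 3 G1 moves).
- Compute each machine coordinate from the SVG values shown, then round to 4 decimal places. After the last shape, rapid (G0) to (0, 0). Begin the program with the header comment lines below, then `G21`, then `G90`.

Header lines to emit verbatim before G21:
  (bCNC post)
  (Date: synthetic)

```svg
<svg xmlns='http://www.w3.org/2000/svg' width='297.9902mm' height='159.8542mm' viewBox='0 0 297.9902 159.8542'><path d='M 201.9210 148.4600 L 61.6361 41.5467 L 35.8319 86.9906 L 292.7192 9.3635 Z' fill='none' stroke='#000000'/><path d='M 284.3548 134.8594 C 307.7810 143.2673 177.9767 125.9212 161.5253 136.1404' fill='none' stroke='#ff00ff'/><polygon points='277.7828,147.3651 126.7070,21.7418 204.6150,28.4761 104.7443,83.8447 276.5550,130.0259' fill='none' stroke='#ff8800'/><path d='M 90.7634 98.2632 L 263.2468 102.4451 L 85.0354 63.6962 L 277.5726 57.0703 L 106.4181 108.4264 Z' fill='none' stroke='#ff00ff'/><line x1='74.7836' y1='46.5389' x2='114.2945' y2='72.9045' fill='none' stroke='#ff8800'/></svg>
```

Since the viewBox matches the mm dimensions, user units are millimetres directly. The only transform is the Y-flip y_m = 159.8542 − y_svg.

Shape 1 is a closed polygon drawn with `<path>`. Its stroke #000000 means cut at S748, F1284. After flipping Y the toolpath is (201.9210,11.3942) → (61.6361,118.3075) → (35.8319,72.8636) → (292.7192,150.4907) → (201.9210,11.3942), returning to the start.

Shape 2 is a cubic bezier drawn with `<path>`. Its stroke #ff00ff means score at S633, F1793. After flipping Y the toolpath is (284.3548,24.9948) → (266.5776,23.1968) → (205.8875,26.7194) → (161.5253,23.7138).

Shape 3 is a closed polygon drawn with `<polygon>`. Its stroke #ff8800 means engrave at S213, F4880. After flipping Y the toolpath is (277.7828,12.4891) → (126.7070,138.1124) → (204.6150,131.3781) → (104.7443,76.0095) → (276.5550,29.8283) → (277.7828,12.4891), returning to the start.

Shape 4 is a closed polygon drawn with `<path>`. Its stroke #ff00ff means score at S633, F1793. After flipping Y the toolpath is (90.7634,61.5910) → (263.2468,57.4091) → (85.0354,96.1580) → (277.5726,102.7839) → (106.4181,51.4278) → (90.7634,61.5910), returning to the start.

Shape 5 is a line segment drawn with `<line>`. Its stroke #ff8800 means engrave at S213, F4880. After flipping Y the toolpath is (74.7836,113.3153) → (114.2945,86.9497).

(bCNC post)
(Date: synthetic)
G21
G90
G0 X201.9210 Y11.3942
M4 S748
G1 X61.6361 Y118.3075 F1284
G1 X35.8319 Y72.8636
G1 X292.7192 Y150.4907
G1 X201.9210 Y11.3942
M5
G0 X284.3548 Y24.9948
M4 S633
G1 X266.5776 Y23.1968 F1793
G1 X205.8875 Y26.7194
G1 X161.5253 Y23.7138
M5
G0 X277.7828 Y12.4891
M4 S213
G1 X126.7070 Y138.1124 F4880
G1 X204.6150 Y131.3781
G1 X104.7443 Y76.0095
G1 X276.5550 Y29.8283
G1 X277.7828 Y12.4891
M5
G0 X90.7634 Y61.5910
M4 S633
G1 X263.2468 Y57.4091 F1793
G1 X85.0354 Y96.1580
G1 X277.5726 Y102.7839
G1 X106.4181 Y51.4278
G1 X90.7634 Y61.5910
M5
G0 X74.7836 Y113.3153
M4 S213
G1 X114.2945 Y86.9497 F4880
M5
G0 X0.0000 Y0.0000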